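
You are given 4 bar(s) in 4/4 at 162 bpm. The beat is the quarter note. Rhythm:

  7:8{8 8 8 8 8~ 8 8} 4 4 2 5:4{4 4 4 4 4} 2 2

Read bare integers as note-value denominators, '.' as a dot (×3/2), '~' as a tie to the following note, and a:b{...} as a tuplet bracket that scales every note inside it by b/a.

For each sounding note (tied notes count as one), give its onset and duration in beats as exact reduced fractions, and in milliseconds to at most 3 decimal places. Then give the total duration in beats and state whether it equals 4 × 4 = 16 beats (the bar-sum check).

1) 0.0ms=0b +211.64ms=4/7b
2) 211.64ms=4/7b +211.64ms=4/7b
3) 423.28ms=8/7b +211.64ms=4/7b
4) 634.921ms=12/7b +211.64ms=4/7b
5) 846.561ms=16/7b +423.28ms=8/7b
6) 1269.841ms=24/7b +211.64ms=4/7b
7) 1481.481ms=4b +370.37ms=1b
8) 1851.852ms=5b +370.37ms=1b
9) 2222.222ms=6b +740.741ms=2b
10) 2962.963ms=8b +296.296ms=4/5b
11) 3259.259ms=44/5b +296.296ms=4/5b
12) 3555.556ms=48/5b +296.296ms=4/5b
13) 3851.852ms=52/5b +296.296ms=4/5b
14) 4148.148ms=56/5b +296.296ms=4/5b
15) 4444.444ms=12b +740.741ms=2b
16) 5185.185ms=14b +740.741ms=2b
Σ=16b of 16 (162bpm 4/4) — PASS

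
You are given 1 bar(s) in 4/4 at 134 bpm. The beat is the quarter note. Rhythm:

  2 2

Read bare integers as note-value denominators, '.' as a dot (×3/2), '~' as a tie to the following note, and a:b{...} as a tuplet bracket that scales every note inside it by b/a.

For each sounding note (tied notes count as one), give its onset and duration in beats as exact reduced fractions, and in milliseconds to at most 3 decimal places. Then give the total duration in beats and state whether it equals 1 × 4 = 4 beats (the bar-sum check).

1) 0.0ms=0b +895.522ms=2b
2) 895.522ms=2b +895.522ms=2b
Σ=4b of 4 (134bpm 4/4) — PASS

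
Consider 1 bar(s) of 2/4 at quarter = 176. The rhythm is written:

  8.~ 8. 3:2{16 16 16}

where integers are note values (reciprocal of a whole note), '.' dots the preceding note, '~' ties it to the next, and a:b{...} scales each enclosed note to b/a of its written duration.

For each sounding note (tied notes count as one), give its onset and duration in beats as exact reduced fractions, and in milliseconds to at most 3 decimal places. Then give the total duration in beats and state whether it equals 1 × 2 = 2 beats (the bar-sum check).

1) 0.0ms=0b +511.364ms=3/2b
2) 511.364ms=3/2b +56.818ms=1/6b
3) 568.182ms=5/3b +56.818ms=1/6b
4) 625.0ms=11/6b +56.818ms=1/6b
Σ=2b of 2 (176bpm 2/4) — PASS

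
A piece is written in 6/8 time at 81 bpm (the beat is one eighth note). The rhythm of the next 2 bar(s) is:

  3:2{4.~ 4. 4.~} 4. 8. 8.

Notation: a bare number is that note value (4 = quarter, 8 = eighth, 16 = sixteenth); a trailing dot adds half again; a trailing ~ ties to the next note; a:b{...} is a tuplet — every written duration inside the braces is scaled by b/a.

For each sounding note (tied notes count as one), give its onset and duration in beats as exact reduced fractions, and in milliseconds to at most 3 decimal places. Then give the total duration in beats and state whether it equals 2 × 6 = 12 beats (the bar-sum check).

1) 0.0ms=0b +2962.963ms=4b
2) 2962.963ms=4b +3703.704ms=5b
3) 6666.667ms=9b +1111.111ms=3/2b
4) 7777.778ms=21/2b +1111.111ms=3/2b
Σ=12b of 12 (81bpm 6/8) — PASS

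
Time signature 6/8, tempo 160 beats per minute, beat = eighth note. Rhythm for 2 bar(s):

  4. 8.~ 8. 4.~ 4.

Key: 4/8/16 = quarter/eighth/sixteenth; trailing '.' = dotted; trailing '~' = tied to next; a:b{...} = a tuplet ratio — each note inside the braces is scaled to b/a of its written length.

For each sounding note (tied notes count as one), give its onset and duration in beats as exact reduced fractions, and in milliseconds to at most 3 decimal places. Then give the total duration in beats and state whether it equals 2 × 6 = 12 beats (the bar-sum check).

1) 0.0ms=0b +1125.0ms=3b
2) 1125.0ms=3b +1125.0ms=3b
3) 2250.0ms=6b +2250.0ms=6b
Σ=12b of 12 (160bpm 6/8) — PASS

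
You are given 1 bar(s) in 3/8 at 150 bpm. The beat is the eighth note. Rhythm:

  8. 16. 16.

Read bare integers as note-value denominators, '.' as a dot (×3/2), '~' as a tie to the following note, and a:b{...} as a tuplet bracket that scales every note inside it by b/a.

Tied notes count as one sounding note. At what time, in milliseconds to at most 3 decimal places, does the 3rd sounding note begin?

note 3 onset = 9/4b = 900.0ms

1. 0.0ms @ 0 + 600.0ms (3/2)
2. 600.0ms @ 3/2 + 300.0ms (3/4)
3. 900.0ms @ 9/4 + 300.0ms (3/4)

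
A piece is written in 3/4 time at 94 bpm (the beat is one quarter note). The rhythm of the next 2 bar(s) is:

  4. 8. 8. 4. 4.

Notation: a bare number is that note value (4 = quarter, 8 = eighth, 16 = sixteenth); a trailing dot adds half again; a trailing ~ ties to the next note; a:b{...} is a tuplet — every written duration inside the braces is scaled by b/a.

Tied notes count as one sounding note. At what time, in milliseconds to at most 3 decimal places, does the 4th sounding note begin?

note 4 onset = 3b = 1914.894ms

1. 0.0ms @ 0 + 957.447ms (3/2)
2. 957.447ms @ 3/2 + 478.723ms (3/4)
3. 1436.17ms @ 9/4 + 478.723ms (3/4)
4. 1914.894ms @ 3 + 957.447ms (3/2)
5. 2872.34ms @ 9/2 + 957.447ms (3/2)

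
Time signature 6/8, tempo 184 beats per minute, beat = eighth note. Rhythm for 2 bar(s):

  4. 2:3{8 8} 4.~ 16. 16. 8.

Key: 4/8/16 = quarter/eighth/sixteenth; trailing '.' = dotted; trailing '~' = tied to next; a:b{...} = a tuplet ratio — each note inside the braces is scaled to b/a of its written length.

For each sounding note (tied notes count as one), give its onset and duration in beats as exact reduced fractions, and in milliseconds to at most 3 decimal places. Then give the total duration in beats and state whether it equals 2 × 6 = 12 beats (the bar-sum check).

1) 0.0ms=0b +978.261ms=3b
2) 978.261ms=3b +489.13ms=3/2b
3) 1467.391ms=9/2b +489.13ms=3/2b
4) 1956.522ms=6b +1222.826ms=15/4b
5) 3179.348ms=39/4b +244.565ms=3/4b
6) 3423.913ms=21/2b +489.13ms=3/2b
Σ=12b of 12 (184bpm 6/8) — PASS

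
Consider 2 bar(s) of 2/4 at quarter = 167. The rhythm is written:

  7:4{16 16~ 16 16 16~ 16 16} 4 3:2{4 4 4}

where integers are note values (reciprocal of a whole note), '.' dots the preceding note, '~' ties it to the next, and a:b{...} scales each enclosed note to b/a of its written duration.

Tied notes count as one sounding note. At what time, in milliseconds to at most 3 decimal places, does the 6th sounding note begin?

note 6 onset = 1b = 359.281ms

1. 0.0ms @ 0 + 51.326ms (1/7)
2. 51.326ms @ 1/7 + 102.652ms (2/7)
3. 153.978ms @ 3/7 + 51.326ms (1/7)
4. 205.304ms @ 4/7 + 102.652ms (2/7)
5. 307.956ms @ 6/7 + 51.326ms (1/7)
6. 359.281ms @ 1 + 359.281ms (1)
7. 718.563ms @ 2 + 239.521ms (2/3)
8. 958.084ms @ 8/3 + 239.521ms (2/3)
9. 1197.605ms @ 10/3 + 239.521ms (2/3)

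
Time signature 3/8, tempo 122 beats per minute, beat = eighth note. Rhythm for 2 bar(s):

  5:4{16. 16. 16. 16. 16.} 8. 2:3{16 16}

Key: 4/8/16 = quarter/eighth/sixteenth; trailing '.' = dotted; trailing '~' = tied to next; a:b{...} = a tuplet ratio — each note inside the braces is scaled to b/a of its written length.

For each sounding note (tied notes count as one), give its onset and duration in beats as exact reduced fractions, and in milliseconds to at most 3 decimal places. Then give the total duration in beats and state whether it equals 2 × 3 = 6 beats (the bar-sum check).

1) 0.0ms=0b +295.082ms=3/5b
2) 295.082ms=3/5b +295.082ms=3/5b
3) 590.164ms=6/5b +295.082ms=3/5b
4) 885.246ms=9/5b +295.082ms=3/5b
5) 1180.328ms=12/5b +295.082ms=3/5b
6) 1475.41ms=3b +737.705ms=3/2b
7) 2213.115ms=9/2b +368.852ms=3/4b
8) 2581.967ms=21/4b +368.852ms=3/4b
Σ=6b of 6 (122bpm 3/8) — PASS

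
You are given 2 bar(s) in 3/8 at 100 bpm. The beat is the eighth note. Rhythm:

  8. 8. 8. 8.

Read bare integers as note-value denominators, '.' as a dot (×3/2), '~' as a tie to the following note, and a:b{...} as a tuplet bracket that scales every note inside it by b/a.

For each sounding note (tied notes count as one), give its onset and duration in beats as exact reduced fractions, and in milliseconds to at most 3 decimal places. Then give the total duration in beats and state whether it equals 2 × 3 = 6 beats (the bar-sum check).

1) 0.0ms=0b +900.0ms=3/2b
2) 900.0ms=3/2b +900.0ms=3/2b
3) 1800.0ms=3b +900.0ms=3/2b
4) 2700.0ms=9/2b +900.0ms=3/2b
Σ=6b of 6 (100bpm 3/8) — PASS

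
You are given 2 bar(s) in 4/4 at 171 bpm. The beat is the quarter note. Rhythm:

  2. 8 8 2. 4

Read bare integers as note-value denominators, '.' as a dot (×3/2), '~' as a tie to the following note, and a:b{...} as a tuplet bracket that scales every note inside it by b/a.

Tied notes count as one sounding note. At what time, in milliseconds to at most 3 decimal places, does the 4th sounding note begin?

1. 0.0ms @ 0 + 1052.632ms (3)
2. 1052.632ms @ 3 + 175.439ms (1/2)
3. 1228.07ms @ 7/2 + 175.439ms (1/2)
4. 1403.509ms @ 4 + 1052.632ms (3)
5. 2456.14ms @ 7 + 350.877ms (1)

note 4 onset = 4b = 1403.509ms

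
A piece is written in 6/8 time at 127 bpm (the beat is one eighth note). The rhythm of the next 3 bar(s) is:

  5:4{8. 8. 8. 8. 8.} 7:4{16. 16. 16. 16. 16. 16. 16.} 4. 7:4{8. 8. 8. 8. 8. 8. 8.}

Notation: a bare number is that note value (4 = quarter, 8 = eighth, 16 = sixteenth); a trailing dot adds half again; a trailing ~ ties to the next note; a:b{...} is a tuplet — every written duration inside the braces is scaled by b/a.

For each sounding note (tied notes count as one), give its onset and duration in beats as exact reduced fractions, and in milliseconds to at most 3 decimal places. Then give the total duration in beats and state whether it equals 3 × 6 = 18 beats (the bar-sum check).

1) 0.0ms=0b +566.929ms=6/5b
2) 566.929ms=6/5b +566.929ms=6/5b
3) 1133.858ms=12/5b +566.929ms=6/5b
4) 1700.787ms=18/5b +566.929ms=6/5b
5) 2267.717ms=24/5b +566.929ms=6/5b
6) 2834.646ms=6b +202.475ms=3/7b
7) 3037.12ms=45/7b +202.475ms=3/7b
8) 3239.595ms=48/7b +202.475ms=3/7b
9) 3442.07ms=51/7b +202.475ms=3/7b
10) 3644.544ms=54/7b +202.475ms=3/7b
11) 3847.019ms=57/7b +202.475ms=3/7b
12) 4049.494ms=60/7b +202.475ms=3/7b
13) 4251.969ms=9b +1417.323ms=3b
14) 5669.291ms=12b +404.949ms=6/7b
15) 6074.241ms=90/7b +404.949ms=6/7b
16) 6479.19ms=96/7b +404.949ms=6/7b
17) 6884.139ms=102/7b +404.949ms=6/7b
18) 7289.089ms=108/7b +404.949ms=6/7b
19) 7694.038ms=114/7b +404.949ms=6/7b
20) 8098.988ms=120/7b +404.949ms=6/7b
Σ=18b of 18 (127bpm 6/8) — PASS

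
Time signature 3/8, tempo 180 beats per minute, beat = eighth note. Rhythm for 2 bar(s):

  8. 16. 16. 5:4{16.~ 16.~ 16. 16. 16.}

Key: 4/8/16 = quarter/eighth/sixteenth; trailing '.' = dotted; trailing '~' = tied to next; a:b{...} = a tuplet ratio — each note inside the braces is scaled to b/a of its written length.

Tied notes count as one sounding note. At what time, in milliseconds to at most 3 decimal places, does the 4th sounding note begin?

1. 0.0ms @ 0 + 500.0ms (3/2)
2. 500.0ms @ 3/2 + 250.0ms (3/4)
3. 750.0ms @ 9/4 + 250.0ms (3/4)
4. 1000.0ms @ 3 + 600.0ms (9/5)
5. 1600.0ms @ 24/5 + 200.0ms (3/5)
6. 1800.0ms @ 27/5 + 200.0ms (3/5)

note 4 onset = 3b = 1000.0ms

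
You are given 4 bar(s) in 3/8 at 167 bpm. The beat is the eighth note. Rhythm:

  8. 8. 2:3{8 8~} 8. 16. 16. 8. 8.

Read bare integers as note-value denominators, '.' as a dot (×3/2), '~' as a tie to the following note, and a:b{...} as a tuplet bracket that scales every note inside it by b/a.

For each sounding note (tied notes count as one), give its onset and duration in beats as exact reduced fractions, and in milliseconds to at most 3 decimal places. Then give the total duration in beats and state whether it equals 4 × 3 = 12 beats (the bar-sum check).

1) 0.0ms=0b +538.922ms=3/2b
2) 538.922ms=3/2b +538.922ms=3/2b
3) 1077.844ms=3b +538.922ms=3/2b
4) 1616.766ms=9/2b +1077.844ms=3b
5) 2694.611ms=15/2b +269.461ms=3/4b
6) 2964.072ms=33/4b +269.461ms=3/4b
7) 3233.533ms=9b +538.922ms=3/2b
8) 3772.455ms=21/2b +538.922ms=3/2b
Σ=12b of 12 (167bpm 3/8) — PASS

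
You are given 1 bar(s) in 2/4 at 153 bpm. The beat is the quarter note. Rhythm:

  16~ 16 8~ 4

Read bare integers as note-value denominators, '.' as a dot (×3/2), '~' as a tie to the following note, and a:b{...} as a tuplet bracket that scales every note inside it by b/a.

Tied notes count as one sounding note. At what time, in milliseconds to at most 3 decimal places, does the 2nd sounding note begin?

1. 0.0ms @ 0 + 196.078ms (1/2)
2. 196.078ms @ 1/2 + 588.235ms (3/2)

note 2 onset = 1/2b = 196.078ms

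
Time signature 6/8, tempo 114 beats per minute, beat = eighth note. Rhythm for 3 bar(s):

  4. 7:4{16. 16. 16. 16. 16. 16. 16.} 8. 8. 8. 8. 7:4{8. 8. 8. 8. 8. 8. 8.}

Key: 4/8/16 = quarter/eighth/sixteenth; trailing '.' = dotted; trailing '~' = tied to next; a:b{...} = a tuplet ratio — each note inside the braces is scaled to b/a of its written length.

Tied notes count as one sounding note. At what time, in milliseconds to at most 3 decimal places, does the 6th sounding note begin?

1. 0.0ms @ 0 + 1578.947ms (3)
2. 1578.947ms @ 3 + 225.564ms (3/7)
3. 1804.511ms @ 24/7 + 225.564ms (3/7)
4. 2030.075ms @ 27/7 + 225.564ms (3/7)
5. 2255.639ms @ 30/7 + 225.564ms (3/7)
6. 2481.203ms @ 33/7 + 225.564ms (3/7)
7. 2706.767ms @ 36/7 + 225.564ms (3/7)
8. 2932.331ms @ 39/7 + 225.564ms (3/7)
9. 3157.895ms @ 6 + 789.474ms (3/2)
10. 3947.368ms @ 15/2 + 789.474ms (3/2)
11. 4736.842ms @ 9 + 789.474ms (3/2)
12. 5526.316ms @ 21/2 + 789.474ms (3/2)
13. 6315.789ms @ 12 + 451.128ms (6/7)
14. 6766.917ms @ 90/7 + 451.128ms (6/7)
15. 7218.045ms @ 96/7 + 451.128ms (6/7)
16. 7669.173ms @ 102/7 + 451.128ms (6/7)
17. 8120.301ms @ 108/7 + 451.128ms (6/7)
18. 8571.429ms @ 114/7 + 451.128ms (6/7)
19. 9022.556ms @ 120/7 + 451.128ms (6/7)

note 6 onset = 33/7b = 2481.203ms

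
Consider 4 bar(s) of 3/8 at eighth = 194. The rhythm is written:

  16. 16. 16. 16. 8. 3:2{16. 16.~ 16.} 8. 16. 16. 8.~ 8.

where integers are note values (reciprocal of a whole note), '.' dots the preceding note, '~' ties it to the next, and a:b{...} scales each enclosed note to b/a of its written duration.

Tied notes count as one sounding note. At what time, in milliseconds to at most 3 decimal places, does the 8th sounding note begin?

note 8 onset = 6b = 1855.67ms

1. 0.0ms @ 0 + 231.959ms (3/4)
2. 231.959ms @ 3/4 + 231.959ms (3/4)
3. 463.918ms @ 3/2 + 231.959ms (3/4)
4. 695.876ms @ 9/4 + 231.959ms (3/4)
5. 927.835ms @ 3 + 463.918ms (3/2)
6. 1391.753ms @ 9/2 + 154.639ms (1/2)
7. 1546.392ms @ 5 + 309.278ms (1)
8. 1855.67ms @ 6 + 463.918ms (3/2)
9. 2319.588ms @ 15/2 + 231.959ms (3/4)
10. 2551.546ms @ 33/4 + 231.959ms (3/4)
11. 2783.505ms @ 9 + 927.835ms (3)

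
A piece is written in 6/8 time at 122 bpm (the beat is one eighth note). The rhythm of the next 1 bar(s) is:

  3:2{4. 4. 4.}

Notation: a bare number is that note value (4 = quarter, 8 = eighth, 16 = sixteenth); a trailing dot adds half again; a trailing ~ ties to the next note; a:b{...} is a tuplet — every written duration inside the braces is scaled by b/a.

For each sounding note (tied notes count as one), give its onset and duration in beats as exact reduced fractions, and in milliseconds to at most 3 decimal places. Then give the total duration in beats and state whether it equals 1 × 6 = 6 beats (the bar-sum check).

1) 0.0ms=0b +983.607ms=2b
2) 983.607ms=2b +983.607ms=2b
3) 1967.213ms=4b +983.607ms=2b
Σ=6b of 6 (122bpm 6/8) — PASS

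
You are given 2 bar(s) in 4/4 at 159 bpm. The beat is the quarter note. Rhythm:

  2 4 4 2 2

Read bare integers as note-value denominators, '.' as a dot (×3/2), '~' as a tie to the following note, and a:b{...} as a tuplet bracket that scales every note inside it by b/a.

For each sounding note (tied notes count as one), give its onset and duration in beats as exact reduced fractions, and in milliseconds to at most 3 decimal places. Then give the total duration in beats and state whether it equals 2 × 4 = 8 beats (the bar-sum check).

1) 0.0ms=0b +754.717ms=2b
2) 754.717ms=2b +377.358ms=1b
3) 1132.075ms=3b +377.358ms=1b
4) 1509.434ms=4b +754.717ms=2b
5) 2264.151ms=6b +754.717ms=2b
Σ=8b of 8 (159bpm 4/4) — PASS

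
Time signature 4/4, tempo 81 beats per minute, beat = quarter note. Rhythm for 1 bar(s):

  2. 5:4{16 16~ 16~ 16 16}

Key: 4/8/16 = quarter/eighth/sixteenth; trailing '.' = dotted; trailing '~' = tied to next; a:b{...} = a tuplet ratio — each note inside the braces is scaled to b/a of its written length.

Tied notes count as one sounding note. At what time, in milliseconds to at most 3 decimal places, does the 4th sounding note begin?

note 4 onset = 19/5b = 2814.815ms

1. 0.0ms @ 0 + 2222.222ms (3)
2. 2222.222ms @ 3 + 148.148ms (1/5)
3. 2370.37ms @ 16/5 + 444.444ms (3/5)
4. 2814.815ms @ 19/5 + 148.148ms (1/5)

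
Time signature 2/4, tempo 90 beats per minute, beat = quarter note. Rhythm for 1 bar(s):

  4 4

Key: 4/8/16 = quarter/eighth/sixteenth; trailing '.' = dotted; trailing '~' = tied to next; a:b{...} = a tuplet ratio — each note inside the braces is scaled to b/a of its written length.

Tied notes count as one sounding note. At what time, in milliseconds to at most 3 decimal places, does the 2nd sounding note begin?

note 2 onset = 1b = 666.667ms

1. 0.0ms @ 0 + 666.667ms (1)
2. 666.667ms @ 1 + 666.667ms (1)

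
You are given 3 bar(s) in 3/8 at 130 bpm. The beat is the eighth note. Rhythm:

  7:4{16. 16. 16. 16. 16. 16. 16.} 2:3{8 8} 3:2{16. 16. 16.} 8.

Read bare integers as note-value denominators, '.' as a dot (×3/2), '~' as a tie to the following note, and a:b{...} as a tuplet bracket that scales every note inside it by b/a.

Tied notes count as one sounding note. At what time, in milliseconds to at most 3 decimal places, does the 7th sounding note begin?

1. 0.0ms @ 0 + 197.802ms (3/7)
2. 197.802ms @ 3/7 + 197.802ms (3/7)
3. 395.604ms @ 6/7 + 197.802ms (3/7)
4. 593.407ms @ 9/7 + 197.802ms (3/7)
5. 791.209ms @ 12/7 + 197.802ms (3/7)
6. 989.011ms @ 15/7 + 197.802ms (3/7)
7. 1186.813ms @ 18/7 + 197.802ms (3/7)
8. 1384.615ms @ 3 + 692.308ms (3/2)
9. 2076.923ms @ 9/2 + 692.308ms (3/2)
10. 2769.231ms @ 6 + 230.769ms (1/2)
11. 3000.0ms @ 13/2 + 230.769ms (1/2)
12. 3230.769ms @ 7 + 230.769ms (1/2)
13. 3461.538ms @ 15/2 + 692.308ms (3/2)

note 7 onset = 18/7b = 1186.813ms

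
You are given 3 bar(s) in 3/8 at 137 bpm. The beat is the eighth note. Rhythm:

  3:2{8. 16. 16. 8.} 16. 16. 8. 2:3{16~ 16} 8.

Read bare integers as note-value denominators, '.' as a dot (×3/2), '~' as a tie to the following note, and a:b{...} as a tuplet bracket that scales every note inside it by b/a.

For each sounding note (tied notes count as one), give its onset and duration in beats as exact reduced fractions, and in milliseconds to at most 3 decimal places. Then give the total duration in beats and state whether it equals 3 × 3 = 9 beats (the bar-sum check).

1) 0.0ms=0b +437.956ms=1b
2) 437.956ms=1b +218.978ms=1/2b
3) 656.934ms=3/2b +218.978ms=1/2b
4) 875.912ms=2b +437.956ms=1b
5) 1313.869ms=3b +328.467ms=3/4b
6) 1642.336ms=15/4b +328.467ms=3/4b
7) 1970.803ms=9/2b +656.934ms=3/2b
8) 2627.737ms=6b +656.934ms=3/2b
9) 3284.672ms=15/2b +656.934ms=3/2b
Σ=9b of 9 (137bpm 3/8) — PASS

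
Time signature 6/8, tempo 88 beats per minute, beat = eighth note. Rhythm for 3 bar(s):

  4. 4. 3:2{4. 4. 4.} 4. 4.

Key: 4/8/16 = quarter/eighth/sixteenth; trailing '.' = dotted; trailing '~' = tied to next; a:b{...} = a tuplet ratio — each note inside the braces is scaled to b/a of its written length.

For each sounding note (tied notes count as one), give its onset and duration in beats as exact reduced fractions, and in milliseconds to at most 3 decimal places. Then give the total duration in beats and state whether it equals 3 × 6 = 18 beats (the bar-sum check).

1) 0.0ms=0b +2045.455ms=3b
2) 2045.455ms=3b +2045.455ms=3b
3) 4090.909ms=6b +1363.636ms=2b
4) 5454.545ms=8b +1363.636ms=2b
5) 6818.182ms=10b +1363.636ms=2b
6) 8181.818ms=12b +2045.455ms=3b
7) 10227.273ms=15b +2045.455ms=3b
Σ=18b of 18 (88bpm 6/8) — PASS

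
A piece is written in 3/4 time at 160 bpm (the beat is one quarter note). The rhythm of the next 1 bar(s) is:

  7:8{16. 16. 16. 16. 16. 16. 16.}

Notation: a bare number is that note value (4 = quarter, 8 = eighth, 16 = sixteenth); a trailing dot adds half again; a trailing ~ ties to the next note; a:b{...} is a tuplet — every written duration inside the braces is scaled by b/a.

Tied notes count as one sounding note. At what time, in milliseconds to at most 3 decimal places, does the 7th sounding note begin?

1. 0.0ms @ 0 + 160.714ms (3/7)
2. 160.714ms @ 3/7 + 160.714ms (3/7)
3. 321.429ms @ 6/7 + 160.714ms (3/7)
4. 482.143ms @ 9/7 + 160.714ms (3/7)
5. 642.857ms @ 12/7 + 160.714ms (3/7)
6. 803.571ms @ 15/7 + 160.714ms (3/7)
7. 964.286ms @ 18/7 + 160.714ms (3/7)

note 7 onset = 18/7b = 964.286ms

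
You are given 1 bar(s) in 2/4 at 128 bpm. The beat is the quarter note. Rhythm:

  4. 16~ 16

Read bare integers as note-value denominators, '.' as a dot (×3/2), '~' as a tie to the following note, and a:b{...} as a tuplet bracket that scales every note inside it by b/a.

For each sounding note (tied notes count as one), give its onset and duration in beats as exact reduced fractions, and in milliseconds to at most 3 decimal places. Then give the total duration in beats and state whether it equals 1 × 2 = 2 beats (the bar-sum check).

1) 0.0ms=0b +703.125ms=3/2b
2) 703.125ms=3/2b +234.375ms=1/2b
Σ=2b of 2 (128bpm 2/4) — PASS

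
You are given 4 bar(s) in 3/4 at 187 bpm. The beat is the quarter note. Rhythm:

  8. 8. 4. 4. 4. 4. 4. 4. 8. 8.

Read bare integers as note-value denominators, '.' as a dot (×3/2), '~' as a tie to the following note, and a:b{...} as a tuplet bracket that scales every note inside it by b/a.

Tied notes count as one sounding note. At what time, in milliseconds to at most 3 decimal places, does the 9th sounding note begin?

1. 0.0ms @ 0 + 240.642ms (3/4)
2. 240.642ms @ 3/4 + 240.642ms (3/4)
3. 481.283ms @ 3/2 + 481.283ms (3/2)
4. 962.567ms @ 3 + 481.283ms (3/2)
5. 1443.85ms @ 9/2 + 481.283ms (3/2)
6. 1925.134ms @ 6 + 481.283ms (3/2)
7. 2406.417ms @ 15/2 + 481.283ms (3/2)
8. 2887.701ms @ 9 + 481.283ms (3/2)
9. 3368.984ms @ 21/2 + 240.642ms (3/4)
10. 3609.626ms @ 45/4 + 240.642ms (3/4)

note 9 onset = 21/2b = 3368.984ms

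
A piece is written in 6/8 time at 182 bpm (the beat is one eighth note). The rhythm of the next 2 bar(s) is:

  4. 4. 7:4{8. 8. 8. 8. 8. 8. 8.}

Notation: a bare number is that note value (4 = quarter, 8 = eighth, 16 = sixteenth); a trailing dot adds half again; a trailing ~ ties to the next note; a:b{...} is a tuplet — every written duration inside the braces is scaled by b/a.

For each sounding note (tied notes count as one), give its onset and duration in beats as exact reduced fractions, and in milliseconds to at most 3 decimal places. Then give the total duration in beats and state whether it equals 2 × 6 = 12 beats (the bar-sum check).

1) 0.0ms=0b +989.011ms=3b
2) 989.011ms=3b +989.011ms=3b
3) 1978.022ms=6b +282.575ms=6/7b
4) 2260.597ms=48/7b +282.575ms=6/7b
5) 2543.171ms=54/7b +282.575ms=6/7b
6) 2825.746ms=60/7b +282.575ms=6/7b
7) 3108.32ms=66/7b +282.575ms=6/7b
8) 3390.895ms=72/7b +282.575ms=6/7b
9) 3673.469ms=78/7b +282.575ms=6/7b
Σ=12b of 12 (182bpm 6/8) — PASS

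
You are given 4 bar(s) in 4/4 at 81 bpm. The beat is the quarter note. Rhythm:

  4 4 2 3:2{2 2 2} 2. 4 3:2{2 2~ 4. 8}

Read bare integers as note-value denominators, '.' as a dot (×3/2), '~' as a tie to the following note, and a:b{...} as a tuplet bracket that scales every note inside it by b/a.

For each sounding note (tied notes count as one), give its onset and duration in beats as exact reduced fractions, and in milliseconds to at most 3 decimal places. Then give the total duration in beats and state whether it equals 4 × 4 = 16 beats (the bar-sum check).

1) 0.0ms=0b +740.741ms=1b
2) 740.741ms=1b +740.741ms=1b
3) 1481.481ms=2b +1481.481ms=2b
4) 2962.963ms=4b +987.654ms=4/3b
5) 3950.617ms=16/3b +987.654ms=4/3b
6) 4938.272ms=20/3b +987.654ms=4/3b
7) 5925.926ms=8b +2222.222ms=3b
8) 8148.148ms=11b +740.741ms=1b
9) 8888.889ms=12b +987.654ms=4/3b
10) 9876.543ms=40/3b +1728.395ms=7/3b
11) 11604.938ms=47/3b +246.914ms=1/3b
Σ=16b of 16 (81bpm 4/4) — PASS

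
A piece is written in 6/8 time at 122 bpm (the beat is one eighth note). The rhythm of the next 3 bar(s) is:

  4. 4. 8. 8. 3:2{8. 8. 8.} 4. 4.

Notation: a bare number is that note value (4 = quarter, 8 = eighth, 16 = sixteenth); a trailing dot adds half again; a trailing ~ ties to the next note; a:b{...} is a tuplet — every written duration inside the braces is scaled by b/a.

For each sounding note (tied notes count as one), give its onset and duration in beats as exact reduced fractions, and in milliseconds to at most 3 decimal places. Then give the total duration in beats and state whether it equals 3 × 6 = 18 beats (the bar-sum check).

1) 0.0ms=0b +1475.41ms=3b
2) 1475.41ms=3b +1475.41ms=3b
3) 2950.82ms=6b +737.705ms=3/2b
4) 3688.525ms=15/2b +737.705ms=3/2b
5) 4426.23ms=9b +491.803ms=1b
6) 4918.033ms=10b +491.803ms=1b
7) 5409.836ms=11b +491.803ms=1b
8) 5901.639ms=12b +1475.41ms=3b
9) 7377.049ms=15b +1475.41ms=3b
Σ=18b of 18 (122bpm 6/8) — PASS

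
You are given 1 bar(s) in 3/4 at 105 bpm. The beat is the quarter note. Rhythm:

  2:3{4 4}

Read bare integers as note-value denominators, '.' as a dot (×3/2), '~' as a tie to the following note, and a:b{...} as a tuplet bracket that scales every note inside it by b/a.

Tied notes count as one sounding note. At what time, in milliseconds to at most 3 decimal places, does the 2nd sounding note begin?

1. 0.0ms @ 0 + 857.143ms (3/2)
2. 857.143ms @ 3/2 + 857.143ms (3/2)

note 2 onset = 3/2b = 857.143ms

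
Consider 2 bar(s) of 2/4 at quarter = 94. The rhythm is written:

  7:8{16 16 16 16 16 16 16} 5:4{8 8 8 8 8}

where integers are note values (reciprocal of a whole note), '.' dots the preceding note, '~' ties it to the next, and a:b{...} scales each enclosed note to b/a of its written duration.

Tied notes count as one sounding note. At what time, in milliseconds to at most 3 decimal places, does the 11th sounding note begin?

note 11 onset = 16/5b = 2042.553ms

1. 0.0ms @ 0 + 182.371ms (2/7)
2. 182.371ms @ 2/7 + 182.371ms (2/7)
3. 364.742ms @ 4/7 + 182.371ms (2/7)
4. 547.112ms @ 6/7 + 182.371ms (2/7)
5. 729.483ms @ 8/7 + 182.371ms (2/7)
6. 911.854ms @ 10/7 + 182.371ms (2/7)
7. 1094.225ms @ 12/7 + 182.371ms (2/7)
8. 1276.596ms @ 2 + 255.319ms (2/5)
9. 1531.915ms @ 12/5 + 255.319ms (2/5)
10. 1787.234ms @ 14/5 + 255.319ms (2/5)
11. 2042.553ms @ 16/5 + 255.319ms (2/5)
12. 2297.872ms @ 18/5 + 255.319ms (2/5)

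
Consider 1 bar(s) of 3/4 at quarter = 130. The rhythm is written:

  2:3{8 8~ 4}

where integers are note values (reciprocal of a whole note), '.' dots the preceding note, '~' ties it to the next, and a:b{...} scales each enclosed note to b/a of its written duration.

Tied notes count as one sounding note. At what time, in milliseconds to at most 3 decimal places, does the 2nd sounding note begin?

note 2 onset = 3/4b = 346.154ms

1. 0.0ms @ 0 + 346.154ms (3/4)
2. 346.154ms @ 3/4 + 1038.462ms (9/4)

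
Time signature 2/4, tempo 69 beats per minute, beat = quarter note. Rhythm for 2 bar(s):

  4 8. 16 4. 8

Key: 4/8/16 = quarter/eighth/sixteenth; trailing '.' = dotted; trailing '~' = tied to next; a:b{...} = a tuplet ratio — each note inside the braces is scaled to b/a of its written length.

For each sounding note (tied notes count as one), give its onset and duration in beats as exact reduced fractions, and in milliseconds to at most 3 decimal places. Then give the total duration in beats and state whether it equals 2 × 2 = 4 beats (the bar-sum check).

1) 0.0ms=0b +869.565ms=1b
2) 869.565ms=1b +652.174ms=3/4b
3) 1521.739ms=7/4b +217.391ms=1/4b
4) 1739.13ms=2b +1304.348ms=3/2b
5) 3043.478ms=7/2b +434.783ms=1/2b
Σ=4b of 4 (69bpm 2/4) — PASS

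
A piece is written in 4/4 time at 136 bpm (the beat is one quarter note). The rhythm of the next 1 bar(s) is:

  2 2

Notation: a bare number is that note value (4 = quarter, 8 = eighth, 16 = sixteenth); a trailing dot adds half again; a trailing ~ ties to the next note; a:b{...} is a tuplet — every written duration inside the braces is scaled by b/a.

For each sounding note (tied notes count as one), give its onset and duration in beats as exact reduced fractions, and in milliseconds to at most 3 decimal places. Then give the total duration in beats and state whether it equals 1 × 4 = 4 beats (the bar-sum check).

1) 0.0ms=0b +882.353ms=2b
2) 882.353ms=2b +882.353ms=2b
Σ=4b of 4 (136bpm 4/4) — PASS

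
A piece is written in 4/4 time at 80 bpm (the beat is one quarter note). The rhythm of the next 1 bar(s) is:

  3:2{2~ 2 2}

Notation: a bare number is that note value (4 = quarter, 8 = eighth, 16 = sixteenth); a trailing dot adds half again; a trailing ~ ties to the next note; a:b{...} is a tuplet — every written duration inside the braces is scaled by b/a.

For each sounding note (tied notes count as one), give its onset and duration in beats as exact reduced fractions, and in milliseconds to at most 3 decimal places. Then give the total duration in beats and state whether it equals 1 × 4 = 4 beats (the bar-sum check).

1) 0.0ms=0b +2000.0ms=8/3b
2) 2000.0ms=8/3b +1000.0ms=4/3b
Σ=4b of 4 (80bpm 4/4) — PASS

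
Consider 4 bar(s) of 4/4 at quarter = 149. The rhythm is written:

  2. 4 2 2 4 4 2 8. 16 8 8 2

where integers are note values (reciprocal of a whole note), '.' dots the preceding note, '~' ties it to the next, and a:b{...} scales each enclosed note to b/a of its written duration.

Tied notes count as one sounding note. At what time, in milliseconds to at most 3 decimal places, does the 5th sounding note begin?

note 5 onset = 8b = 3221.477ms

1. 0.0ms @ 0 + 1208.054ms (3)
2. 1208.054ms @ 3 + 402.685ms (1)
3. 1610.738ms @ 4 + 805.369ms (2)
4. 2416.107ms @ 6 + 805.369ms (2)
5. 3221.477ms @ 8 + 402.685ms (1)
6. 3624.161ms @ 9 + 402.685ms (1)
7. 4026.846ms @ 10 + 805.369ms (2)
8. 4832.215ms @ 12 + 302.013ms (3/4)
9. 5134.228ms @ 51/4 + 100.671ms (1/4)
10. 5234.899ms @ 13 + 201.342ms (1/2)
11. 5436.242ms @ 27/2 + 201.342ms (1/2)
12. 5637.584ms @ 14 + 805.369ms (2)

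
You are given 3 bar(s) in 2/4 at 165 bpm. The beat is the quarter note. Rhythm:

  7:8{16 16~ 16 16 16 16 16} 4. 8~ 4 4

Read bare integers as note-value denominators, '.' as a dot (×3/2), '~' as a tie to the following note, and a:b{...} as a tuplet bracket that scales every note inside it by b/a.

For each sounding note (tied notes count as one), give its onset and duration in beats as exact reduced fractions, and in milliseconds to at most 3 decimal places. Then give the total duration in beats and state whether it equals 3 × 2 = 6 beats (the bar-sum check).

1) 0.0ms=0b +103.896ms=2/7b
2) 103.896ms=2/7b +207.792ms=4/7b
3) 311.688ms=6/7b +103.896ms=2/7b
4) 415.584ms=8/7b +103.896ms=2/7b
5) 519.481ms=10/7b +103.896ms=2/7b
6) 623.377ms=12/7b +103.896ms=2/7b
7) 727.273ms=2b +545.455ms=3/2b
8) 1272.727ms=7/2b +545.455ms=3/2b
9) 1818.182ms=5b +363.636ms=1b
Σ=6b of 6 (165bpm 2/4) — PASS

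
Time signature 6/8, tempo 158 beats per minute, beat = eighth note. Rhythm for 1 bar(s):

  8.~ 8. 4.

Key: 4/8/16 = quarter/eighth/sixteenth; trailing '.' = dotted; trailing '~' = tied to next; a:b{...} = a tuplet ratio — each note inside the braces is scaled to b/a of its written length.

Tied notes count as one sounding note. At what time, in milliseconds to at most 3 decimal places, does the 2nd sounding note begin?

1. 0.0ms @ 0 + 1139.241ms (3)
2. 1139.241ms @ 3 + 1139.241ms (3)

note 2 onset = 3b = 1139.241ms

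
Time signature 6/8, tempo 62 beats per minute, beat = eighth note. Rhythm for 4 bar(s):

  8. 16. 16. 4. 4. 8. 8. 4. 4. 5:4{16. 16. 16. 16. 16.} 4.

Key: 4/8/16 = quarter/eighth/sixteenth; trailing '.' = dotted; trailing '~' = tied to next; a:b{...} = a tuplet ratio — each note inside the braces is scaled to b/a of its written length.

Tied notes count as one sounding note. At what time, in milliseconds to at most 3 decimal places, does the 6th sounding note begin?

1. 0.0ms @ 0 + 1451.613ms (3/2)
2. 1451.613ms @ 3/2 + 725.806ms (3/4)
3. 2177.419ms @ 9/4 + 725.806ms (3/4)
4. 2903.226ms @ 3 + 2903.226ms (3)
5. 5806.452ms @ 6 + 2903.226ms (3)
6. 8709.677ms @ 9 + 1451.613ms (3/2)
7. 10161.29ms @ 21/2 + 1451.613ms (3/2)
8. 11612.903ms @ 12 + 2903.226ms (3)
9. 14516.129ms @ 15 + 2903.226ms (3)
10. 17419.355ms @ 18 + 580.645ms (3/5)
11. 18000.0ms @ 93/5 + 580.645ms (3/5)
12. 18580.645ms @ 96/5 + 580.645ms (3/5)
13. 19161.29ms @ 99/5 + 580.645ms (3/5)
14. 19741.935ms @ 102/5 + 580.645ms (3/5)
15. 20322.581ms @ 21 + 2903.226ms (3)

note 6 onset = 9b = 8709.677ms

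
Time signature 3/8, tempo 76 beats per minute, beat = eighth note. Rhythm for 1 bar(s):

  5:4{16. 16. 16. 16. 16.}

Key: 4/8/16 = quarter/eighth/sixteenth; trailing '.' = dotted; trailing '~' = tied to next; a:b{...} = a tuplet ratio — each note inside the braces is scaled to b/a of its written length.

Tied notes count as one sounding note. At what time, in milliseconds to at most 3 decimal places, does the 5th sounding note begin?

note 5 onset = 12/5b = 1894.737ms

1. 0.0ms @ 0 + 473.684ms (3/5)
2. 473.684ms @ 3/5 + 473.684ms (3/5)
3. 947.368ms @ 6/5 + 473.684ms (3/5)
4. 1421.053ms @ 9/5 + 473.684ms (3/5)
5. 1894.737ms @ 12/5 + 473.684ms (3/5)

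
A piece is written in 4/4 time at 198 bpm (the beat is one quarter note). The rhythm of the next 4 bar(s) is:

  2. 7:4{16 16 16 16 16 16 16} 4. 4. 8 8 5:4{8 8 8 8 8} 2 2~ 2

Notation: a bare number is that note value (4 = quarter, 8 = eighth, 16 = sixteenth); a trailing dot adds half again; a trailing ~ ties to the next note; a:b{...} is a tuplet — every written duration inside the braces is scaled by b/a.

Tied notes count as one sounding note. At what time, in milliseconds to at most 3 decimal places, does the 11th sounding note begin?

note 11 onset = 7b = 2121.212ms

1. 0.0ms @ 0 + 909.091ms (3)
2. 909.091ms @ 3 + 43.29ms (1/7)
3. 952.381ms @ 22/7 + 43.29ms (1/7)
4. 995.671ms @ 23/7 + 43.29ms (1/7)
5. 1038.961ms @ 24/7 + 43.29ms (1/7)
6. 1082.251ms @ 25/7 + 43.29ms (1/7)
7. 1125.541ms @ 26/7 + 43.29ms (1/7)
8. 1168.831ms @ 27/7 + 43.29ms (1/7)
9. 1212.121ms @ 4 + 454.545ms (3/2)
10. 1666.667ms @ 11/2 + 454.545ms (3/2)
11. 2121.212ms @ 7 + 151.515ms (1/2)
12. 2272.727ms @ 15/2 + 151.515ms (1/2)
13. 2424.242ms @ 8 + 121.212ms (2/5)
14. 2545.455ms @ 42/5 + 121.212ms (2/5)
15. 2666.667ms @ 44/5 + 121.212ms (2/5)
16. 2787.879ms @ 46/5 + 121.212ms (2/5)
17. 2909.091ms @ 48/5 + 121.212ms (2/5)
18. 3030.303ms @ 10 + 606.061ms (2)
19. 3636.364ms @ 12 + 1212.121ms (4)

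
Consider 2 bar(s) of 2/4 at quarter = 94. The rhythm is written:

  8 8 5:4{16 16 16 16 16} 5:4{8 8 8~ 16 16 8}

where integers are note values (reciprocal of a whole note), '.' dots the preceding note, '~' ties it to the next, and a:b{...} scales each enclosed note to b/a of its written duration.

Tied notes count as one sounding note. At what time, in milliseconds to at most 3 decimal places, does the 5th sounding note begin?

1. 0.0ms @ 0 + 319.149ms (1/2)
2. 319.149ms @ 1/2 + 319.149ms (1/2)
3. 638.298ms @ 1 + 127.66ms (1/5)
4. 765.957ms @ 6/5 + 127.66ms (1/5)
5. 893.617ms @ 7/5 + 127.66ms (1/5)
6. 1021.277ms @ 8/5 + 127.66ms (1/5)
7. 1148.936ms @ 9/5 + 127.66ms (1/5)
8. 1276.596ms @ 2 + 255.319ms (2/5)
9. 1531.915ms @ 12/5 + 255.319ms (2/5)
10. 1787.234ms @ 14/5 + 382.979ms (3/5)
11. 2170.213ms @ 17/5 + 127.66ms (1/5)
12. 2297.872ms @ 18/5 + 255.319ms (2/5)

note 5 onset = 7/5b = 893.617ms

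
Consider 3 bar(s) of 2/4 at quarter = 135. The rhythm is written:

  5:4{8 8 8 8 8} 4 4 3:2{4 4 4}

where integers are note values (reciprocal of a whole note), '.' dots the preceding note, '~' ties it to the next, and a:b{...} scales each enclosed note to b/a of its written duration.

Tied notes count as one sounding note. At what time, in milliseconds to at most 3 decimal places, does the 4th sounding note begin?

1. 0.0ms @ 0 + 177.778ms (2/5)
2. 177.778ms @ 2/5 + 177.778ms (2/5)
3. 355.556ms @ 4/5 + 177.778ms (2/5)
4. 533.333ms @ 6/5 + 177.778ms (2/5)
5. 711.111ms @ 8/5 + 177.778ms (2/5)
6. 888.889ms @ 2 + 444.444ms (1)
7. 1333.333ms @ 3 + 444.444ms (1)
8. 1777.778ms @ 4 + 296.296ms (2/3)
9. 2074.074ms @ 14/3 + 296.296ms (2/3)
10. 2370.37ms @ 16/3 + 296.296ms (2/3)

note 4 onset = 6/5b = 533.333ms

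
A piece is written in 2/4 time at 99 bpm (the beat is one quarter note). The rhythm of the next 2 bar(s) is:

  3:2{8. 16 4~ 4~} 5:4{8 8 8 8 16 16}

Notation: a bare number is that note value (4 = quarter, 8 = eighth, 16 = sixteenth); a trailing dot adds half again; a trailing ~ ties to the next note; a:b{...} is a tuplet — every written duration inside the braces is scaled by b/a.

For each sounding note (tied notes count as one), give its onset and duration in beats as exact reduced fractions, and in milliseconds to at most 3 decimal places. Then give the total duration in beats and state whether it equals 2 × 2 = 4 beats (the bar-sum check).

1) 0.0ms=0b +303.03ms=1/2b
2) 303.03ms=1/2b +101.01ms=1/6b
3) 404.04ms=2/3b +1050.505ms=26/15b
4) 1454.545ms=12/5b +242.424ms=2/5b
5) 1696.97ms=14/5b +242.424ms=2/5b
6) 1939.394ms=16/5b +242.424ms=2/5b
7) 2181.818ms=18/5b +121.212ms=1/5b
8) 2303.03ms=19/5b +121.212ms=1/5b
Σ=4b of 4 (99bpm 2/4) — PASS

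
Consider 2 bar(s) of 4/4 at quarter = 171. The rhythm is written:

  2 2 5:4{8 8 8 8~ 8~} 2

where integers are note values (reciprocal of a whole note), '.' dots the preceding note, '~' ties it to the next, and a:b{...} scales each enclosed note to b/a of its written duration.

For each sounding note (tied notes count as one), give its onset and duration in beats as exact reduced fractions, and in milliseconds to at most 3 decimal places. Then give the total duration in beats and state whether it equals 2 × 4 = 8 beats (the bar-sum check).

1) 0.0ms=0b +701.754ms=2b
2) 701.754ms=2b +701.754ms=2b
3) 1403.509ms=4b +140.351ms=2/5b
4) 1543.86ms=22/5b +140.351ms=2/5b
5) 1684.211ms=24/5b +140.351ms=2/5b
6) 1824.561ms=26/5b +982.456ms=14/5b
Σ=8b of 8 (171bpm 4/4) — PASS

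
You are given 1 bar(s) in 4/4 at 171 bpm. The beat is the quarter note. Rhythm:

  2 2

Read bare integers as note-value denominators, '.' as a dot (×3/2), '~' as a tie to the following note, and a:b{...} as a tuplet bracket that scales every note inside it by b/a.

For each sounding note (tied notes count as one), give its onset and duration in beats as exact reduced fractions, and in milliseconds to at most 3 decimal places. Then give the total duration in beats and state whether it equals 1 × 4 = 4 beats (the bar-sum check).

1) 0.0ms=0b +701.754ms=2b
2) 701.754ms=2b +701.754ms=2b
Σ=4b of 4 (171bpm 4/4) — PASS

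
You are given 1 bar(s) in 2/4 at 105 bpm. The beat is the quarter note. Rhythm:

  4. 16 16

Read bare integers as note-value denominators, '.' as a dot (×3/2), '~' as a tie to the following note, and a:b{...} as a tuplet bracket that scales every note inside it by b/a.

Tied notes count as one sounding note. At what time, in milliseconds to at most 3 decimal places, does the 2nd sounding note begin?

note 2 onset = 3/2b = 857.143ms

1. 0.0ms @ 0 + 857.143ms (3/2)
2. 857.143ms @ 3/2 + 142.857ms (1/4)
3. 1000.0ms @ 7/4 + 142.857ms (1/4)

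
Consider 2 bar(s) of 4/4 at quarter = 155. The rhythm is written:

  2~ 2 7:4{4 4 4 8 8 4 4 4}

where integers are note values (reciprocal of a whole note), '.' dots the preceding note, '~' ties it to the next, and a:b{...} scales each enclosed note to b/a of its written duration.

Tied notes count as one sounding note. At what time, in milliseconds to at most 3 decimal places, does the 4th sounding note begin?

1. 0.0ms @ 0 + 1548.387ms (4)
2. 1548.387ms @ 4 + 221.198ms (4/7)
3. 1769.585ms @ 32/7 + 221.198ms (4/7)
4. 1990.783ms @ 36/7 + 221.198ms (4/7)
5. 2211.982ms @ 40/7 + 110.599ms (2/7)
6. 2322.581ms @ 6 + 110.599ms (2/7)
7. 2433.18ms @ 44/7 + 221.198ms (4/7)
8. 2654.378ms @ 48/7 + 221.198ms (4/7)
9. 2875.576ms @ 52/7 + 221.198ms (4/7)

note 4 onset = 36/7b = 1990.783ms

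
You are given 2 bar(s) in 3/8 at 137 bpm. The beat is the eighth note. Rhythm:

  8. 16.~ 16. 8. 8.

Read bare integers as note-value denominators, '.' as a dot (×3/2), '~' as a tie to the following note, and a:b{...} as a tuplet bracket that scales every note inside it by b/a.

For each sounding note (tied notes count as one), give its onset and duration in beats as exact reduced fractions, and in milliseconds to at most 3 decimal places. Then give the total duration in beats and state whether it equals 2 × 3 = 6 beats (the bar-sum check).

1) 0.0ms=0b +656.934ms=3/2b
2) 656.934ms=3/2b +656.934ms=3/2b
3) 1313.869ms=3b +656.934ms=3/2b
4) 1970.803ms=9/2b +656.934ms=3/2b
Σ=6b of 6 (137bpm 3/8) — PASS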